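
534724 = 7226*74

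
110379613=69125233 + 41254380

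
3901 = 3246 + 655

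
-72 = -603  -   - 531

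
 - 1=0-1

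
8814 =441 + 8373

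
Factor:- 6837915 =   -  3^1*5^1*7^1*65123^1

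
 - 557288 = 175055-732343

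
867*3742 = 3244314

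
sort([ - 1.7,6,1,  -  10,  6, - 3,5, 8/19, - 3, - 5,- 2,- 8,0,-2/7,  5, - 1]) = [  -  10, - 8, - 5, - 3,- 3,  -  2, - 1.7, - 1,- 2/7, 0,8/19,1,5,5, 6, 6]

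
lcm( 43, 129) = 129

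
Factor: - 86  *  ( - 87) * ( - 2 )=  - 14964 = -  2^2 * 3^1 *29^1 * 43^1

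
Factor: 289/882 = 2^ ( - 1 )*3^(-2) * 7^( - 2 ) * 17^2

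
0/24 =0 = 0.00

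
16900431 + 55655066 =72555497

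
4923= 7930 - 3007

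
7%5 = 2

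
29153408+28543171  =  57696579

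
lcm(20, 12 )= 60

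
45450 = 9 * 5050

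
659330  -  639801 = 19529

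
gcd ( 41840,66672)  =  16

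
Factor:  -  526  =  -2^1*263^1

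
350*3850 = 1347500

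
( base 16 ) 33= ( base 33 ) 1I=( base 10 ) 51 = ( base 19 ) 2D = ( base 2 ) 110011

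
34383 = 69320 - 34937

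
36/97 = 36/97 = 0.37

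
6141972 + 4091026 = 10232998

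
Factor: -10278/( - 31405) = 2^1*3^2*5^(  -  1)* 11^( - 1) = 18/55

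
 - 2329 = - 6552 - -4223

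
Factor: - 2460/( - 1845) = 2^2*3^( - 1) = 4/3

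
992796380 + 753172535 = 1745968915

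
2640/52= 660/13 =50.77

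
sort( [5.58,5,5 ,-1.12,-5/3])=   [ - 5/3, - 1.12,  5,5,5.58 ]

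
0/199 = 0 = 0.00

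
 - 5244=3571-8815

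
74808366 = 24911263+49897103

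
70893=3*23631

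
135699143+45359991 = 181059134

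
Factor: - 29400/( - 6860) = 2^1*3^1*5^1*7^( - 1) = 30/7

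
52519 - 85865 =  - 33346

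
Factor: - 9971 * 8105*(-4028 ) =2^2*5^1*13^2*19^1*53^1*59^1*1621^1= 325522638740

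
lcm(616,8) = 616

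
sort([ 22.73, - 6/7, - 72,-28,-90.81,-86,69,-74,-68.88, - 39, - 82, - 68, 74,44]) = [-90.81,-86, - 82,- 74, - 72, - 68.88, - 68,-39, - 28, - 6/7,22.73, 44, 69,74] 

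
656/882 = 328/441 = 0.74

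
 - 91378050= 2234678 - 93612728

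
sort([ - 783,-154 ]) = [-783,-154]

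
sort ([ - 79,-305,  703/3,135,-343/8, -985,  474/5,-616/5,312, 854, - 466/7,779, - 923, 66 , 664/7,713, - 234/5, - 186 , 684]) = [-985,  -  923, - 305,  -  186 ,-616/5, - 79, - 466/7, - 234/5,-343/8, 66,474/5,664/7 , 135,  703/3, 312,684,713,779,  854]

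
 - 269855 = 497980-767835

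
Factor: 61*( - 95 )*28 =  - 162260 = - 2^2  *5^1*7^1*19^1*61^1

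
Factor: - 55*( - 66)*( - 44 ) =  - 2^3 * 3^1*5^1*11^3 =- 159720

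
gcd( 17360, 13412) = 28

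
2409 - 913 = 1496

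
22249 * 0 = 0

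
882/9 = 98  =  98.00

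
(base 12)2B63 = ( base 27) 70c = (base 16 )13FB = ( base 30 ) 5kf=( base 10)5115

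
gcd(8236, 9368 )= 4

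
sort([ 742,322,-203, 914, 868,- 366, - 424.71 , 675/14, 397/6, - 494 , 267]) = [-494,-424.71, - 366, - 203  ,  675/14, 397/6,  267,322, 742, 868,  914]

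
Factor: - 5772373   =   - 97^1*59509^1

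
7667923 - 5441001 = 2226922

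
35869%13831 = 8207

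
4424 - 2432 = 1992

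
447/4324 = 447/4324 = 0.10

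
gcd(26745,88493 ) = 1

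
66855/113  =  66855/113  =  591.64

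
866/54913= 866/54913 = 0.02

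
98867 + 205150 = 304017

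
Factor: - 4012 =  - 2^2*17^1* 59^1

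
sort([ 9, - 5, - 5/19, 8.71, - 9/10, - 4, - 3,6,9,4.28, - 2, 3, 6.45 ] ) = [ - 5,  -  4, - 3, - 2,-9/10, - 5/19,3,4.28,6,6.45, 8.71,9,9]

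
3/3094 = 3/3094 = 0.00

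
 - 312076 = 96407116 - 96719192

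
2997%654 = 381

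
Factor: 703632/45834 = 117272/7639 = 2^3 * 107^1*137^1 * 7639^( - 1 ) 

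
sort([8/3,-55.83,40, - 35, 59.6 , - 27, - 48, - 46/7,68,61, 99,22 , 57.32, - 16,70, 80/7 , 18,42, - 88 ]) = [-88, - 55.83, - 48, - 35, - 27 , - 16, - 46/7,8/3, 80/7, 18, 22, 40,42  ,  57.32, 59.6,61,68, 70,99] 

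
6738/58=3369/29 = 116.17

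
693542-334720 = 358822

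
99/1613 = 99/1613 =0.06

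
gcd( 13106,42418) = 2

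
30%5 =0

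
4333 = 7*619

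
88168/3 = 88168/3=29389.33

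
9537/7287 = 3179/2429 = 1.31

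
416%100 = 16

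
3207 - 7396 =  - 4189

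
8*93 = 744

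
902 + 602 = 1504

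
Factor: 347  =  347^1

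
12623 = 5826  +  6797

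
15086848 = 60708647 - 45621799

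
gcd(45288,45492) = 204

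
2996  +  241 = 3237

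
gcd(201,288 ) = 3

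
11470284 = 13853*828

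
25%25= 0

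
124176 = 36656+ 87520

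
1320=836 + 484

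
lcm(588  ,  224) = 4704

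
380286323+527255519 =907541842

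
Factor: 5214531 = 3^1*7^2* 19^1*1867^1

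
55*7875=433125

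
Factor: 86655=3^1*5^1*53^1*109^1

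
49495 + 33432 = 82927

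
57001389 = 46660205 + 10341184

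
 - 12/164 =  - 1+38/41= -0.07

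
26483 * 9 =238347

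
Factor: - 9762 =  - 2^1*3^1  *  1627^1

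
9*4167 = 37503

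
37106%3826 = 2672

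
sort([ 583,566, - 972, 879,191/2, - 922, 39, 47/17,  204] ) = [ - 972, - 922, 47/17,39,191/2, 204,566, 583, 879]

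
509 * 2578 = 1312202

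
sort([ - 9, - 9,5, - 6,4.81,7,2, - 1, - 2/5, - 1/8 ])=[-9, - 9, - 6 , - 1, - 2/5, - 1/8 , 2,4.81, 5 , 7]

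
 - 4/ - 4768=1/1192 = 0.00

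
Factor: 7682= 2^1*23^1*167^1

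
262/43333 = 262/43333 = 0.01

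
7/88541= 7/88541 = 0.00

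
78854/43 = 1833 + 35/43= 1833.81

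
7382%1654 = 766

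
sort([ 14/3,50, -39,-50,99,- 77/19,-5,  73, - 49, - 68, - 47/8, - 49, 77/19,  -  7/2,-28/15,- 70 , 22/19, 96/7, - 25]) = [ - 70 , - 68, - 50, - 49, - 49,-39, - 25, - 47/8,  -  5,  -  77/19, -7/2,-28/15,  22/19,  77/19,14/3,96/7,50,73, 99 ] 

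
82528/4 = 20632 = 20632.00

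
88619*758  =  67173202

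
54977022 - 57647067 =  - 2670045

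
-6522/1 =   -  6522 = -6522.00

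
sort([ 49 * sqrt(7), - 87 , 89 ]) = [ - 87, 89,49*sqrt(7 )]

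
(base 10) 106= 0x6A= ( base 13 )82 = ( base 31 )3D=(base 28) 3m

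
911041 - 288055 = 622986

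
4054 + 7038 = 11092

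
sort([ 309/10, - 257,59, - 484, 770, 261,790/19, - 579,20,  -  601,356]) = [ - 601, - 579, - 484,-257,20,309/10,790/19 , 59,261,356,770 ] 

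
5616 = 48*117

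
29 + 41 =70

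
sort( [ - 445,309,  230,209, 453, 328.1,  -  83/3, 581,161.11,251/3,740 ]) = [ - 445, - 83/3, 251/3 , 161.11, 209, 230,  309, 328.1, 453, 581, 740 ] 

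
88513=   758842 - 670329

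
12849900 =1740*7385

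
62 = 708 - 646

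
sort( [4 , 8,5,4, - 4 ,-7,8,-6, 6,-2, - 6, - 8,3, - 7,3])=[-8, - 7, -7, - 6,-6,- 4,-2,3, 3,4,4, 5,6, 8,  8 ]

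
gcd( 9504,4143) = 3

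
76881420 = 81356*945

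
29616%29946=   29616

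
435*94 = 40890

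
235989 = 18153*13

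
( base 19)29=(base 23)21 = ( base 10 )47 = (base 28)1j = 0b101111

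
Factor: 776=2^3*97^1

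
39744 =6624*6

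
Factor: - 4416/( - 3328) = 69/52 = 2^( - 2)*3^1*13^( - 1 )*23^1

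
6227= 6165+62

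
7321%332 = 17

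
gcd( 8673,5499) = 3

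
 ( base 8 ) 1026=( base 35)F9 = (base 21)149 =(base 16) 216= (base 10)534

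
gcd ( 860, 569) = 1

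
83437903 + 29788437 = 113226340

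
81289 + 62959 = 144248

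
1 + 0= 1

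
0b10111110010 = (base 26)26E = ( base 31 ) 1i3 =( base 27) 22a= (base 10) 1522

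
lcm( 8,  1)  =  8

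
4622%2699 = 1923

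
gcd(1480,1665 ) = 185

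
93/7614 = 31/2538 = 0.01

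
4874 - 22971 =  - 18097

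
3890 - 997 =2893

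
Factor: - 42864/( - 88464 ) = 47/97 = 47^1 * 97^( - 1) 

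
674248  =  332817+341431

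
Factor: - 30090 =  - 2^1*3^1 * 5^1 *17^1*59^1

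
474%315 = 159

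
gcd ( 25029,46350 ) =927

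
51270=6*8545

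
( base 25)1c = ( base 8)45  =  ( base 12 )31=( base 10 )37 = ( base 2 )100101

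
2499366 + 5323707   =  7823073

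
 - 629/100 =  - 7 + 71/100 = - 6.29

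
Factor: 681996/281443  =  2^2*3^1*7^1*23^1*353^1*431^( - 1)*653^(- 1)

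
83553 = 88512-4959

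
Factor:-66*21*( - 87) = 120582 = 2^1  *  3^3*7^1*11^1*29^1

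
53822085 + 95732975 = 149555060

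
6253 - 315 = 5938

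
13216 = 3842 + 9374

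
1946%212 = 38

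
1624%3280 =1624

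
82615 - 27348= 55267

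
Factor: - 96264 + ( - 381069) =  - 477333 =- 3^4*71^1 * 83^1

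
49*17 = 833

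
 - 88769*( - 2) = 177538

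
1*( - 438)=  - 438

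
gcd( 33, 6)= 3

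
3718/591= 3718/591 =6.29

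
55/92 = 55/92=0.60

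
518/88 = 5 + 39/44 = 5.89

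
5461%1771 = 148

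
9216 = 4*2304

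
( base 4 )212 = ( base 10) 38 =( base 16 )26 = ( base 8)46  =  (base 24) 1e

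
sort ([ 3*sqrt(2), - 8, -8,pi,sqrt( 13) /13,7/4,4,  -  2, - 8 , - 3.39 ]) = [-8 ,-8, - 8, - 3.39, - 2,sqrt (13) /13,7/4,pi, 4,3*sqrt ( 2 ) ] 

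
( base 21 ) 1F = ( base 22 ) 1e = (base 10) 36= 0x24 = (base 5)121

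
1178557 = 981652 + 196905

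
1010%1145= 1010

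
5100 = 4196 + 904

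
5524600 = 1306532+4218068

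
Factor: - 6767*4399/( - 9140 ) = 29768033/9140 = 2^( - 2)*5^( - 1 ) * 53^1*67^1*83^1*101^1*457^(- 1)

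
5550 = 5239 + 311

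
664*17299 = 11486536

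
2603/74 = 35+13/74 = 35.18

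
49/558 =49/558= 0.09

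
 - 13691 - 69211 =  -82902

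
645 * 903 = 582435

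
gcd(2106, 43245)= 9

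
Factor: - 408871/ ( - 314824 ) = 613/472 = 2^ ( - 3)*59^(-1) * 613^1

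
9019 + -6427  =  2592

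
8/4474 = 4/2237  =  0.00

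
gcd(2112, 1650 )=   66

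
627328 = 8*78416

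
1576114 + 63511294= 65087408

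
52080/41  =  52080/41 = 1270.24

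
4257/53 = 80 + 17/53 = 80.32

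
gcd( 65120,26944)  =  32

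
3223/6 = 537+1/6 = 537.17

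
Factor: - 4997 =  - 19^1*263^1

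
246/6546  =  41/1091 = 0.04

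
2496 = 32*78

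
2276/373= 6 + 38/373 = 6.10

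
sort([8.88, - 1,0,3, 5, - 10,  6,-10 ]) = [ - 10, - 10, - 1,0, 3, 5, 6, 8.88]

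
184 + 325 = 509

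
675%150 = 75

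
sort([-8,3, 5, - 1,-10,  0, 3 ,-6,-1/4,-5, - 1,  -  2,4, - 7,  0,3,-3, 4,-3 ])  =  [  -  10, - 8,  -  7,  -  6 , - 5, - 3,-3, - 2,-1, - 1  , - 1/4,  0, 0,3,3,3,4,4,5 ]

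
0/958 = 0 = 0.00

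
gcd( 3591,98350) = 7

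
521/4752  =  521/4752 = 0.11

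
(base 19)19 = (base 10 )28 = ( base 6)44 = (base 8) 34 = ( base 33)S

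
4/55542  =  2/27771 = 0.00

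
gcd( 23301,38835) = 7767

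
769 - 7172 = - 6403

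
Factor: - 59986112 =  - 2^6*227^1*4129^1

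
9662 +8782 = 18444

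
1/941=1/941=0.00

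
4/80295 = 4/80295 = 0.00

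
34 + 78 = 112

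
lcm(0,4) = 0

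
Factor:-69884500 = -2^2 * 5^3*7^1*41^1*487^1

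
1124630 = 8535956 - 7411326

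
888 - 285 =603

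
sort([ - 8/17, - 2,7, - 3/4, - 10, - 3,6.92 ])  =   [ - 10, - 3 , - 2, - 3/4, - 8/17, 6.92,7]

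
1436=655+781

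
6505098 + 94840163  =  101345261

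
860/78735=172/15747 =0.01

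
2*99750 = 199500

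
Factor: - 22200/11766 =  - 100/53 =- 2^2*5^2*53^( - 1)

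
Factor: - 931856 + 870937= -60919 = - 60919^1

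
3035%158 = 33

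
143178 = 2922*49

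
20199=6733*3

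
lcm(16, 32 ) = 32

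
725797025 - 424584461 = 301212564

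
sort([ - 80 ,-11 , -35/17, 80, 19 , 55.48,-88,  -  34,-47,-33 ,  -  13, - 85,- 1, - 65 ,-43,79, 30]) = [- 88 ,- 85 , - 80, - 65, - 47, - 43, - 34, - 33, - 13, - 11 ,  -  35/17 , - 1 , 19,30, 55.48,79, 80] 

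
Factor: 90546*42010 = 3803837460 = 2^2*3^1*5^1*4201^1 *15091^1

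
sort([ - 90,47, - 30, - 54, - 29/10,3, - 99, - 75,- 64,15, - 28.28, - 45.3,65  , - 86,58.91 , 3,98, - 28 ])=[ - 99, - 90, - 86, - 75, - 64, - 54, - 45.3, - 30, - 28.28, - 28, - 29/10, 3,3,15,47,  58.91,65,98]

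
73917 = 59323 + 14594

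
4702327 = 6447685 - 1745358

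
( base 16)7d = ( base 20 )65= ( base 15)85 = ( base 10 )125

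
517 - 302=215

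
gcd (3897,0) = 3897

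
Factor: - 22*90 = -1980  =  - 2^2*3^2*5^1*11^1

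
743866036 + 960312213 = 1704178249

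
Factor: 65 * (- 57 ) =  - 3^1*5^1*13^1 * 19^1 = -  3705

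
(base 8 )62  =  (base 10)50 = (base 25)20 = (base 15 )35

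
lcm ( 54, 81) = 162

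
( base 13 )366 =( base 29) KB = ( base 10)591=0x24F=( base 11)498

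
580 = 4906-4326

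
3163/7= 451 + 6/7 =451.86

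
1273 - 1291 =-18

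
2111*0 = 0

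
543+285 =828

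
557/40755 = 557/40755 = 0.01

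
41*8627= 353707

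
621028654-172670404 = 448358250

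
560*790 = 442400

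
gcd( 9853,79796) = 1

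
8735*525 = 4585875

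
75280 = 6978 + 68302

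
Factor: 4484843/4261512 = 2^(  -  3 )*3^(- 1 )*11^1 *37^( - 1)*4799^ ( - 1 ) *407713^1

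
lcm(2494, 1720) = 49880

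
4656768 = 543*8576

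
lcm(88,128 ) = 1408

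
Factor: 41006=2^1 * 7^1*29^1*101^1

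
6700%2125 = 325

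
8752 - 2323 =6429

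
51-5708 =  - 5657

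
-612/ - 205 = 612/205 = 2.99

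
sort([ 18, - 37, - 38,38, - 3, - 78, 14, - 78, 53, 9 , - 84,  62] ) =[ - 84, - 78,  -  78, - 38, - 37,  -  3, 9,14, 18, 38, 53, 62]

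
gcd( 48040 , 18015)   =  6005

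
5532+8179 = 13711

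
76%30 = 16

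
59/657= 59/657 = 0.09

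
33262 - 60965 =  - 27703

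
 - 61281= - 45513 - 15768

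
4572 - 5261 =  - 689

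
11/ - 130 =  - 1  +  119/130 = - 0.08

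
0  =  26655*0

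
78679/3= 78679/3 = 26226.33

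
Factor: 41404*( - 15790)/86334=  - 326884580/43167  =  -  2^2*3^ ( - 1)*5^1 * 11^1*941^1*1579^1*14389^( - 1) 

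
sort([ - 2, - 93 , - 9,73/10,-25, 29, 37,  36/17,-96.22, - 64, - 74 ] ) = [ - 96.22, - 93, - 74, - 64, - 25, - 9,-2, 36/17,73/10,29, 37 ]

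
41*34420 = 1411220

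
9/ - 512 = -9/512=- 0.02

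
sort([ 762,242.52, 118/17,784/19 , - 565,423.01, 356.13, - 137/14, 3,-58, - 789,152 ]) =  [ - 789, - 565, - 58, - 137/14, 3,118/17,784/19, 152, 242.52,  356.13, 423.01,  762 ]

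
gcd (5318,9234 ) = 2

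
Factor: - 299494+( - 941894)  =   - 2^2 * 3^2*34483^1= - 1241388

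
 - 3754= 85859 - 89613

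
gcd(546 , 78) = 78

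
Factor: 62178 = 2^1 * 3^1*43^1*241^1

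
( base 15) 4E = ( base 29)2g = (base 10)74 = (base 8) 112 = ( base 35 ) 24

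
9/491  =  9/491=0.02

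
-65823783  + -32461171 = - 98284954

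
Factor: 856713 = 3^1*11^1 * 13^1*1997^1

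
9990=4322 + 5668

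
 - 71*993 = -70503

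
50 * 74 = 3700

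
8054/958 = 8 + 195/479 =8.41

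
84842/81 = 1047 + 35/81 = 1047.43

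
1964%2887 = 1964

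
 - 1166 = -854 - 312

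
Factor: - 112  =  -2^4*7^1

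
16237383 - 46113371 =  - 29875988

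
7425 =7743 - 318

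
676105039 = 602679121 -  - 73425918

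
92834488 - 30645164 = 62189324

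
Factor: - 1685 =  - 5^1*337^1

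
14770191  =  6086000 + 8684191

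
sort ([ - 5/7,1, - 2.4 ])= [ - 2.4,-5/7,1 ]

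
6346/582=10 + 263/291= 10.90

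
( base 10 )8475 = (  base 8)20433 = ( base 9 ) 12556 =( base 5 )232400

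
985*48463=47736055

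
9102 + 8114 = 17216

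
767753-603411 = 164342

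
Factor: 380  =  2^2*5^1*19^1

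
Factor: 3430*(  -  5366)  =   - 18405380 = -2^2*5^1*7^3* 2683^1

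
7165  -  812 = 6353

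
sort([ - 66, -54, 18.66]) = [ - 66,-54,18.66]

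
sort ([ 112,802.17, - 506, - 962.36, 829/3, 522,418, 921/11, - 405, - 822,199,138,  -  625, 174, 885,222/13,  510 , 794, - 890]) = [ - 962.36, - 890, - 822, - 625, - 506 , - 405,222/13, 921/11, 112,138, 174 , 199, 829/3, 418, 510, 522 , 794, 802.17,885]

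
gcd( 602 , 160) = 2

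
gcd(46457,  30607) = 1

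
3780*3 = 11340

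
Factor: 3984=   2^4 * 3^1*83^1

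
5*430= 2150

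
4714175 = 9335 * 505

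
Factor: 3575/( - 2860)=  - 5/4=- 2^(-2)*5^1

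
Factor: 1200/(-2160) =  - 3^( - 2)*5^1 = - 5/9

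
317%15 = 2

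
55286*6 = 331716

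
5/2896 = 5/2896  =  0.00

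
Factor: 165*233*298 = 2^1*3^1*5^1 * 11^1*149^1 * 233^1= 11456610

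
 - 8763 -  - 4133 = -4630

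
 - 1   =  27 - 28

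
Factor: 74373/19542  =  2^( - 1)*13^1*1907^1 * 3257^( - 1) = 24791/6514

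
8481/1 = 8481 = 8481.00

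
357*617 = 220269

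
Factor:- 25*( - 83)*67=5^2*67^1*83^1 = 139025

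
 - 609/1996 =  - 1 + 1387/1996 = - 0.31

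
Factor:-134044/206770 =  - 2^1*5^(-1)*29^( - 1)*47^1 = - 94/145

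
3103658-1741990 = 1361668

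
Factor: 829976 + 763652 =1593628 = 2^2*398407^1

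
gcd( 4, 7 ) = 1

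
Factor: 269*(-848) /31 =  - 2^4*31^( - 1) * 53^1*269^1=-228112/31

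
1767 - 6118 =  - 4351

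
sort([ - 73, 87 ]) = [  -  73,87 ] 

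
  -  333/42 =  - 8 + 1/14 = - 7.93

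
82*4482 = 367524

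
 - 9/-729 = 1/81 = 0.01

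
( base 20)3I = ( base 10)78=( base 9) 86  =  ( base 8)116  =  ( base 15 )53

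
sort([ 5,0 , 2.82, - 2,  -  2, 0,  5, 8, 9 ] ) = [ - 2, - 2, 0, 0, 2.82, 5,5, 8, 9]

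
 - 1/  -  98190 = 1/98190 = 0.00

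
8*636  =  5088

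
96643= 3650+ 92993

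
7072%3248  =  576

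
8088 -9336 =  - 1248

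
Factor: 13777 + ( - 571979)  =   - 2^1* 71^1*3931^1 = - 558202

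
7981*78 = 622518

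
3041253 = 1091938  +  1949315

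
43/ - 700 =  - 1 + 657/700  =  - 0.06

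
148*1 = 148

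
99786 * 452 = 45103272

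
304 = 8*38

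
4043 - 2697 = 1346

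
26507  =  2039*13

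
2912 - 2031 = 881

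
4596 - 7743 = -3147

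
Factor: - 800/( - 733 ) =2^5*5^2*733^( - 1)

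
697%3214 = 697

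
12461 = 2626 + 9835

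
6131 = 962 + 5169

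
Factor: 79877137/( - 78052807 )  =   - 7^( - 1) * 23^1 * 41^(-1)*79^1*431^( - 1 )*631^( - 1 )*43961^1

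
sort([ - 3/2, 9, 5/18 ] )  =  [ - 3/2, 5/18, 9]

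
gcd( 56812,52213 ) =7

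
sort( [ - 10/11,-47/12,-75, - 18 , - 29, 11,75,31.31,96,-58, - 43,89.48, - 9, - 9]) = [-75 , - 58, - 43,-29, - 18,-9, - 9 , - 47/12,-10/11, 11 , 31.31,75, 89.48,96]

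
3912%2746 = 1166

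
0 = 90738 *0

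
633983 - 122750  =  511233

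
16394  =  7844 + 8550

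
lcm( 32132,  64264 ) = 64264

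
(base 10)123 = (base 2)1111011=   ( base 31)3u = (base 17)74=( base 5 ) 443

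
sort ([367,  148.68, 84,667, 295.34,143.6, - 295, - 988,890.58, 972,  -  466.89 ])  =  [ - 988, - 466.89,-295, 84, 143.6, 148.68, 295.34, 367, 667,890.58, 972 ] 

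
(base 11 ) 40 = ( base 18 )28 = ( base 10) 44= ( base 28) 1G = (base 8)54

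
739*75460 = 55764940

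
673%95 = 8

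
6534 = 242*27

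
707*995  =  703465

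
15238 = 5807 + 9431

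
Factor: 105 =3^1*5^1 * 7^1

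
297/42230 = 297/42230 = 0.01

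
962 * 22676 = 21814312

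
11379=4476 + 6903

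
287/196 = 41/28 = 1.46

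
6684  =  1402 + 5282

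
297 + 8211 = 8508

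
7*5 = 35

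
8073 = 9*897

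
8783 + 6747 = 15530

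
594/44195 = 594/44195 = 0.01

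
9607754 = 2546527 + 7061227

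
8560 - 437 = 8123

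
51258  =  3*17086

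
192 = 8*24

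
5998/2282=2999/1141 = 2.63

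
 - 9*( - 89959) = 809631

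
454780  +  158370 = 613150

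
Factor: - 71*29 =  - 29^1*71^1=- 2059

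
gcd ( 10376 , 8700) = 4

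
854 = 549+305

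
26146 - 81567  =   - 55421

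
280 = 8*35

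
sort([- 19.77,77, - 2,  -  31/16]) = [ - 19.77, - 2,-31/16, 77 ]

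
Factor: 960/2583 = 2^6*3^( - 1)*5^1*7^ (  -  1)*41^(-1) = 320/861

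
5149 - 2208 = 2941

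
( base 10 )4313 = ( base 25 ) 6md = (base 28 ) 5E1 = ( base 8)10331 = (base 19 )bi0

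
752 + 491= 1243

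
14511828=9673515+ 4838313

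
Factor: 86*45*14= 54180 = 2^2*3^2*5^1*7^1*43^1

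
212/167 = 212/167 = 1.27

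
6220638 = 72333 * 86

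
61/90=61/90 = 0.68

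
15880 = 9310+6570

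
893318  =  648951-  - 244367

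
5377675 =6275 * 857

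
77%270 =77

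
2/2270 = 1/1135 = 0.00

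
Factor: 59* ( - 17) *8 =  - 8024= - 2^3*17^1 * 59^1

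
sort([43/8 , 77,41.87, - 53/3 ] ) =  [ - 53/3, 43/8, 41.87, 77]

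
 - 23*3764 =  - 86572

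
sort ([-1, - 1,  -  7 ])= [ - 7, - 1, - 1] 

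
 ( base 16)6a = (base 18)5g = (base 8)152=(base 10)106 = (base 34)34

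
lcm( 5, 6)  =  30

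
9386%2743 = 1157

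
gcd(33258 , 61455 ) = 723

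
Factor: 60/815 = 12/163= 2^2*3^1* 163^( - 1) 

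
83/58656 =83/58656=0.00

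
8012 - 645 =7367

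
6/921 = 2/307=0.01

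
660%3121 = 660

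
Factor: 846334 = 2^1 * 263^1*1609^1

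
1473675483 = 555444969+918230514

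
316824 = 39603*8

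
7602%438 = 156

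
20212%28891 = 20212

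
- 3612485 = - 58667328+55054843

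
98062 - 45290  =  52772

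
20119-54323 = - 34204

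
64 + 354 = 418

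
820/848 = 205/212= 0.97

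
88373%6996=4421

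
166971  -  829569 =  - 662598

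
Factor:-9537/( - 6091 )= 3^1 * 11^1*17^2*6091^( - 1)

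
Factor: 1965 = 3^1* 5^1*131^1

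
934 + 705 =1639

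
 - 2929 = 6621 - 9550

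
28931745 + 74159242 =103090987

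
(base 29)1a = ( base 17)25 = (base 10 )39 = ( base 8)47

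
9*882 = 7938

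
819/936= 7/8 = 0.88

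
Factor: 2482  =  2^1 *17^1 * 73^1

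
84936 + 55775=140711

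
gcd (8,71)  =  1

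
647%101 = 41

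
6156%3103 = 3053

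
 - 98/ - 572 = 49/286 = 0.17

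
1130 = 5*226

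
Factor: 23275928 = 2^3*13^1 * 79^1*2833^1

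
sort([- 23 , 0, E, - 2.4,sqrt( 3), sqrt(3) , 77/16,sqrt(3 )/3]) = [ - 23, - 2.4, 0,sqrt( 3)/3,  sqrt( 3), sqrt( 3 ),E, 77/16]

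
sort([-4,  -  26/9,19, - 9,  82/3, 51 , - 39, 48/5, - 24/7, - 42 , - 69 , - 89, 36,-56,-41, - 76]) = [ - 89, - 76, - 69,  -  56, - 42, - 41, - 39,-9, - 4 , - 24/7, - 26/9,48/5,19,  82/3,36, 51]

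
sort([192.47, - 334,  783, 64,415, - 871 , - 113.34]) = [ - 871,-334, - 113.34 , 64,192.47,415, 783 ] 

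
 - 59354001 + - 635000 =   -  59989001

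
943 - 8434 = -7491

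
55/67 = 55/67  =  0.82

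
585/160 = 3 + 21/32= 3.66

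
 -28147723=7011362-35159085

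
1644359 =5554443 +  - 3910084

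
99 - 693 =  - 594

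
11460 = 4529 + 6931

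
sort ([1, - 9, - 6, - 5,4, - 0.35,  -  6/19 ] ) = [  -  9, - 6,  -  5, - 0.35, - 6/19,  1, 4] 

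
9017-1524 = 7493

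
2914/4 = 1457/2 = 728.50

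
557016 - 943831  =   - 386815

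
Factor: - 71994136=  - 2^3 * 2113^1*4259^1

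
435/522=5/6  =  0.83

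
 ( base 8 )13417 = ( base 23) b3f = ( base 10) 5903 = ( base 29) 70G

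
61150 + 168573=229723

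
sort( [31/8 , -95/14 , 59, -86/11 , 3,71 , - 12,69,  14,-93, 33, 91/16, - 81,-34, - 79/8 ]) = [-93, - 81, - 34, - 12, - 79/8, - 86/11,-95/14, 3,31/8,91/16,14,33 , 59, 69,  71]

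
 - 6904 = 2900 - 9804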